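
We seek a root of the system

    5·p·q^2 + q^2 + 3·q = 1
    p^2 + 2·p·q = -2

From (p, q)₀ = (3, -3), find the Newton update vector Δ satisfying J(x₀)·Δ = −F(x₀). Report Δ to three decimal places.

At (3, -3): F = (134.000, -7.000).
Jacobian J = [[5·q^2, 10·p·q + 2·q + 3], [2·p + 2·q, 2·p]].
At the point, J = [[45.000, -93.000], [0.000, 6.000]] (det J = 270.000).
Solving J·Δ = −F gives Δ = (-0.567, 1.167).

(-0.567, 1.167)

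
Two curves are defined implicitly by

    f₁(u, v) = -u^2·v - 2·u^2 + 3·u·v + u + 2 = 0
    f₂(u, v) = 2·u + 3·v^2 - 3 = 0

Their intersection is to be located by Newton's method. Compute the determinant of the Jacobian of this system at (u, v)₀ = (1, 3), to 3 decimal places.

-4.000

J = [[-2·u·v - 4·u + 3·v + 1, -u^2 + 3·u], [2, 6·v]].
At the point, J = [[0.000, 2.000], [2.000, 18.000]].
det J = -4.000.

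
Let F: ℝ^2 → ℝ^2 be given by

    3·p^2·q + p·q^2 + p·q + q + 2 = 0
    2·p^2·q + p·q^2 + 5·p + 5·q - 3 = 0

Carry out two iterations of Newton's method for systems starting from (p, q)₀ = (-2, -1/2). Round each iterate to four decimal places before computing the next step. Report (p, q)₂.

(3.6519, 0.5092)

At (-2, -1/2): F = (-4.0000, -20.0000).
Jacobian J = [[6·p·q + q^2 + q, 3·p^2 + 2·p·q + p + 1], [4·p·q + q^2 + 5, 2·p^2 + 2·p·q + 5]].
At the point, J = [[5.7500, 13.0000], [9.2500, 15.0000]] (det J = -34.0000).
Solving J·Δ = −F gives Δ = (5.8824, -2.2941).
Then the next iterate is (p, q)₁ = (3.8824, -2.7941).
Round to (3.8824, -2.7941) and repeat: F = (-107.678695, -51.479728), J = [[-60.073988, 28.405862], [-30.584261, 13.450432]].
Δ = (-0.2305, 3.3033), so (p, q)₂ = (3.6519, 0.5092).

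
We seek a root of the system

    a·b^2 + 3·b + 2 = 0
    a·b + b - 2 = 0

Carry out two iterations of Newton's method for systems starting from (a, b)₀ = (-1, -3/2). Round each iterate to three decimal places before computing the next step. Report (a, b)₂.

(-9.025, -0.456)

At (-1, -3/2): F = (-4.750, -2.000).
Jacobian J = [[b^2, 2·a·b + 3], [b, a + 1]].
At the point, J = [[2.250, 6.000], [-1.500, 0.000]] (det J = 9.000).
Solving J·Δ = −F gives Δ = (-1.333, 1.292).
Then the next iterate is (a, b)₁ = (-2.333, -0.208).
Round to (-2.333, -0.208) and repeat: F = (1.27507, -1.72274), J = [[0.04326, 3.97053], [-0.208, -1.333]].
Δ = (-6.692, -0.248), so (a, b)₂ = (-9.025, -0.456).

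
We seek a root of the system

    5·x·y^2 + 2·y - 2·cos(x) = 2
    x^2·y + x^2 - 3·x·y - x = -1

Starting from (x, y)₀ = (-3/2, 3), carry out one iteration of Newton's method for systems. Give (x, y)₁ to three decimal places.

At (-3/2, 3): F = (-63.64147, 25.000).
Jacobian J = [[5·y^2 + 2·sin(x), 10·x·y + 2], [2·x·y + 2·x - 3·y - 1, x^2 - 3·x]].
At the point, J = [[43.00501, -43.000], [-22.000, 6.750]] (det J = -655.71618).
Solving J·Δ = −F gives Δ = (0.984, -0.496).
Then the next iterate is (x, y)₁ = (-0.516, 2.504).

(-0.516, 2.504)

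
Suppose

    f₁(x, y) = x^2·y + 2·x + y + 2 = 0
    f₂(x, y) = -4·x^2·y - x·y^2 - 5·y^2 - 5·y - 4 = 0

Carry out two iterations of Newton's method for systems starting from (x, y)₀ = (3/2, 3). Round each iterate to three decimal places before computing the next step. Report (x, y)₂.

At (3/2, 3): F = (14.750, -104.500).
Jacobian J = [[2·x·y + 2, x^2 + 1], [-8·x·y - y^2, -4·x^2 - 2·x·y - 10·y - 5]].
At the point, J = [[11.000, 3.250], [-45.000, -53.000]] (det J = -436.750).
Solving J·Δ = −F gives Δ = (-1.012, -1.112).
Then the next iterate is (x, y)₁ = (0.488, 1.888).
Round to (0.488, 1.888) and repeat: F = (5.31362, -34.80068), J = [[3.84269, 1.23814], [-10.93530, -26.67526]].
Δ = (-1.109, -0.850), so (x, y)₂ = (-0.621, 1.038).

(-0.621, 1.038)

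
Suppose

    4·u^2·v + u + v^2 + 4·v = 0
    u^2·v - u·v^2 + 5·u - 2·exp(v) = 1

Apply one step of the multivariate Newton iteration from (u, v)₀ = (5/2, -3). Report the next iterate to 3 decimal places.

(1.377, -2.597)

At (5/2, -3): F = (-75.500, -29.84957).
Jacobian J = [[8·u·v + 1, 4·u^2 + 2·v + 4], [2·u·v - v^2 + 5, u^2 - 2·u·v - 2·exp(v)]].
At the point, J = [[-59.000, 23.000], [-19.000, 21.15043]] (det J = -810.87513).
Solving J·Δ = −F gives Δ = (-1.123, 0.403).
Then the next iterate is (u, v)₁ = (1.377, -2.597).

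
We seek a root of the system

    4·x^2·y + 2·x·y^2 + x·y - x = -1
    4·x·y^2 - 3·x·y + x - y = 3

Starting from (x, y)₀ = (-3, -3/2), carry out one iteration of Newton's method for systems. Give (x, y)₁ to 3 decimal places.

(-2.677, -0.584)

At (-3, -3/2): F = (-59.000, -45.000).
Jacobian J = [[8·x·y + 2·y^2 + y - 1, 4·x^2 + 4·x·y + x], [4·y^2 - 3·y + 1, 8·x·y - 3·x - 1]].
At the point, J = [[38.000, 51.000], [14.500, 44.000]] (det J = 932.500).
Solving J·Δ = −F gives Δ = (0.323, 0.916).
Then the next iterate is (x, y)₁ = (-2.677, -0.584).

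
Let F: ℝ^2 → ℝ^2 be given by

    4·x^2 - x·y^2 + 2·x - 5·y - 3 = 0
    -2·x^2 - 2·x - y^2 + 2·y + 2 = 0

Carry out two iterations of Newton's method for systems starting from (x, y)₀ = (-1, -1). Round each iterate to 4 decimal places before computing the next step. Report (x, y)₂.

(0.4100, -0.6282)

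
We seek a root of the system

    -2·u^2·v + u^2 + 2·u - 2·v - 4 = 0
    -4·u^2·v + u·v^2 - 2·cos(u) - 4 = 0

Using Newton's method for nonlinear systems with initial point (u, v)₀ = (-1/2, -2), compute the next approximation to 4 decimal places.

(-1.4182, -0.7981)

At (-1/2, -2): F = (0.2500, -5.755165).
Jacobian J = [[-4·u·v + 2·u + 2, -2·u^2 - 2], [-8·u·v + v^2 + 2·sin(u), -4·u^2 + 2·u·v]].
At the point, J = [[-3.0000, -2.5000], [-4.958851, 1.0000]] (det J = -15.397128).
Solving J·Δ = −F gives Δ = (-0.9182, 1.2019).
Then the next iterate is (u, v)₁ = (-1.4182, -0.7981).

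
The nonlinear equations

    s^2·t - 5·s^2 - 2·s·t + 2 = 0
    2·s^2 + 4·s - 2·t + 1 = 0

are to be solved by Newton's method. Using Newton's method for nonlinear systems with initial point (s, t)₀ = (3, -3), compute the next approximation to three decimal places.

(3.194, 17.056)

At (3, -3): F = (-52.000, 37.000).
Jacobian J = [[2·s·t - 10·s - 2·t, s^2 - 2·s], [4·s + 4, -2]].
At the point, J = [[-42.000, 3.000], [16.000, -2.000]] (det J = 36.000).
Solving J·Δ = −F gives Δ = (0.194, 20.056).
Then the next iterate is (s, t)₁ = (3.194, 17.056).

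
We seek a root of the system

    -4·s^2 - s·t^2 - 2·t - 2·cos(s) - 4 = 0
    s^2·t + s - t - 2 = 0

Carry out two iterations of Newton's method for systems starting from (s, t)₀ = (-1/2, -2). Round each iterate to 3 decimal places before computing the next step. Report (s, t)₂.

(-0.247, -2.392)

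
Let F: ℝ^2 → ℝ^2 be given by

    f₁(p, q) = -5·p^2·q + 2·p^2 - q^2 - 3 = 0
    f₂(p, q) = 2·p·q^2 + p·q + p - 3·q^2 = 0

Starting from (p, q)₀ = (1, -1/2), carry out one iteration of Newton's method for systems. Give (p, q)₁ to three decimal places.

At (1, -1/2): F = (1.250, 0.250).
Jacobian J = [[-10·p·q + 4·p, -5·p^2 - 2·q], [2·q^2 + q + 1, 4·p·q + p - 6·q]].
At the point, J = [[9.000, -4.000], [1.000, 2.000]] (det J = 22.000).
Solving J·Δ = −F gives Δ = (-0.159, -0.045).
Then the next iterate is (p, q)₁ = (0.841, -0.545).

(0.841, -0.545)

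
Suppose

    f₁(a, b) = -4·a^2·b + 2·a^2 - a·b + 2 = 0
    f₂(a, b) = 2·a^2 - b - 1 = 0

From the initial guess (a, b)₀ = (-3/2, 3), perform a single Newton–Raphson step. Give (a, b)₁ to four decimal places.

(-1.2257, 1.8542)

At (-3/2, 3): F = (-16.0000, 0.5000).
Jacobian J = [[-8·a·b + 4·a - b, -4·a^2 - a], [4·a, -1]].
At the point, J = [[27.0000, -7.5000], [-6.0000, -1.0000]] (det J = -72.0000).
Solving J·Δ = −F gives Δ = (0.2743, -1.1458).
Then the next iterate is (a, b)₁ = (-1.2257, 1.8542).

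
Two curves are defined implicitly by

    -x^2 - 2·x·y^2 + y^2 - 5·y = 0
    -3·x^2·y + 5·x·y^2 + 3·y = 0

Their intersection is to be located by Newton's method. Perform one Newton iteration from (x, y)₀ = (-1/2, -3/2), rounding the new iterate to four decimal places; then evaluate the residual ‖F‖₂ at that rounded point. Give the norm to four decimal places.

At (-1/2, -3/2): F = (11.7500, -9.0000).
Jacobian J = [[-2·x - 2·y^2, -4·x·y + 2·y - 5], [-6·x·y + 5·y^2, -3·x^2 + 10·x·y + 3]].
At the point, J = [[-3.5000, -11.0000], [6.7500, 9.7500]] (det J = 40.1250).
Solving J·Δ = −F gives Δ = (-0.3879, 1.1916).
Then the next iterate is (x, y)₁ = (-0.8879, -0.3084).
Re-evaluating at (-0.8879, -0.3084): F = (1.017641, -0.618047), so ‖F‖₂ = 1.1906.

1.1906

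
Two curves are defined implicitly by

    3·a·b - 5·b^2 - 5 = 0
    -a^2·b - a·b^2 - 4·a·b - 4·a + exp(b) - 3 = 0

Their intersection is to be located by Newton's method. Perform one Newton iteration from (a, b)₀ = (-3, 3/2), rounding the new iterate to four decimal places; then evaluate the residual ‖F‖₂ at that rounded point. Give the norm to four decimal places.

At (-3, 3/2): F = (-29.7500, 24.731689).
Jacobian J = [[3·b, 3·a - 10·b], [-2·a·b - b^2 - 4·b - 4, -a^2 - 2·a·b - 4·a + exp(b)]].
At the point, J = [[4.5000, -24.0000], [-3.2500, 16.481689]] (det J = -3.832399).
Solving J·Δ = −F gives Δ = (26.9362, 3.8110).
Then the next iterate is (a, b)₁ = (23.9362, 5.3110).
Re-evaluating at (23.9362, 5.3110): F = (235.341870, -4122.747680), so ‖F‖₂ = 4129.4593.

4129.4593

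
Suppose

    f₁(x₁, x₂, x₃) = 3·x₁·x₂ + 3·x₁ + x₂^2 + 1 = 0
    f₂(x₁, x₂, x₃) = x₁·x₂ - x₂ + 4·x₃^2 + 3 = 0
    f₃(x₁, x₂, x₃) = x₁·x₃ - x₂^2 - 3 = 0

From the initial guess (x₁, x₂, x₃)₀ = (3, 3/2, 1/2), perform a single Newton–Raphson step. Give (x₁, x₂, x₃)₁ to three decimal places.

At (3, 3/2, 1/2): F = (25.750, 7.000, -3.750).
Jacobian J = [[3·x₂ + 3, 3·x₁ + 2·x₂, 0], [x₂, x₁ - 1, 8·x₃], [x₃, -2·x₂, x₁]].
At the point, J = [[7.500, 12.000, 0.000], [1.500, 2.000, 4.000], [0.500, -3.000, 3.000]] (det J = 105.000).
Solving J·Δ = −F gives Δ = (-0.300, -1.958, -0.658).
Then the next iterate is (x₁, x₂, x₃)₁ = (2.700, -0.458, -0.158).

(2.700, -0.458, -0.158)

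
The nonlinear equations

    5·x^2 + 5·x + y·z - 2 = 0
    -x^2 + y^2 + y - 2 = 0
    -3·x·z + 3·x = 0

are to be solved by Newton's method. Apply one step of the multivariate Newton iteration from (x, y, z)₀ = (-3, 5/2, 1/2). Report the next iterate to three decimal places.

(-1.816, 1.691, 0.803)

At (-3, 5/2, 1/2): F = (29.250, -2.250, -4.500).
Jacobian J = [[10·x + 5, z, y], [-2·x, 2·y + 1, 0], [-3·z + 3, 0, -3·x]].
At the point, J = [[-25.000, 0.500, 2.500], [6.000, 6.000, 0.000], [1.500, 0.000, 9.000]] (det J = -1399.500).
Solving J·Δ = −F gives Δ = (1.184, -0.809, 0.303).
Then the next iterate is (x, y, z)₁ = (-1.816, 1.691, 0.803).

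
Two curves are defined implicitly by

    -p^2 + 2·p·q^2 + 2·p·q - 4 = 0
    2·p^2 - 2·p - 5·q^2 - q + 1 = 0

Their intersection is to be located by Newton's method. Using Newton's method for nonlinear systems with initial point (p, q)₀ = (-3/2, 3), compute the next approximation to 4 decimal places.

(-1.0221, 1.6025)

At (-3/2, 3): F = (-42.2500, -39.5000).
Jacobian J = [[-2·p + 2·q^2 + 2·q, 4·p·q + 2·p], [4·p - 2, -10·q - 1]].
At the point, J = [[27.0000, -21.0000], [-8.0000, -31.0000]] (det J = -1005.0000).
Solving J·Δ = −F gives Δ = (0.4779, -1.3975).
Then the next iterate is (p, q)₁ = (-1.0221, 1.6025).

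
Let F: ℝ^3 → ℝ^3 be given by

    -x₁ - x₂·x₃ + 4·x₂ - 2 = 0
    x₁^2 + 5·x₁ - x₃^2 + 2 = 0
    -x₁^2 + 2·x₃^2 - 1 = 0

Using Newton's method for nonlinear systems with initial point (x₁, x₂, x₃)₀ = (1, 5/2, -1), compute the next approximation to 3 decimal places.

(-0.167, 0.658, -0.417)

At (1, 5/2, -1): F = (9.500, 7.000, 0.000).
Jacobian J = [[-1, -x₃ + 4, -x₂], [2·x₁ + 5, 0, -2·x₃], [-2·x₁, 0, 4·x₃]].
At the point, J = [[-1.000, 5.000, -2.500], [7.000, 0.000, 2.000], [-2.000, 0.000, -4.000]] (det J = 120.000).
Solving J·Δ = −F gives Δ = (-1.167, -1.842, 0.583).
Then the next iterate is (x₁, x₂, x₃)₁ = (-0.167, 0.658, -0.417).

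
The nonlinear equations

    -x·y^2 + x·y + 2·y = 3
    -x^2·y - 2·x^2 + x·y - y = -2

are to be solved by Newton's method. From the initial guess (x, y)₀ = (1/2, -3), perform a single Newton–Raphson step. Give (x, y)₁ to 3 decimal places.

(0.969, 0.750)

At (1/2, -3): F = (-15.000, 3.750).
Jacobian J = [[-y^2 + y, -2·x·y + x + 2], [-2·x·y - 4·x + y, -x^2 + x - 1]].
At the point, J = [[-12.000, 5.500], [-2.000, -0.750]] (det J = 20.000).
Solving J·Δ = −F gives Δ = (0.469, 3.750).
Then the next iterate is (x, y)₁ = (0.969, 0.750).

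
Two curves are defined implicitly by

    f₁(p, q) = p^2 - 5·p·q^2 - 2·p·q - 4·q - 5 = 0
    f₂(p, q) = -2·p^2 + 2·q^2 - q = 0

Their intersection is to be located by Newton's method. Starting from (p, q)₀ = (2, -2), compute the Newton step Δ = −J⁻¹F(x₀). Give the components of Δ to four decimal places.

(-0.4423, 0.6154)

At (2, -2): F = (-25.0000, 2.0000).
Jacobian J = [[2·p - 5·q^2 - 2·q, -10·p·q - 2·p - 4], [-4·p, 4·q - 1]].
At the point, J = [[-12.0000, 32.0000], [-8.0000, -9.0000]] (det J = 364.0000).
Solving J·Δ = −F gives Δ = (-0.4423, 0.6154).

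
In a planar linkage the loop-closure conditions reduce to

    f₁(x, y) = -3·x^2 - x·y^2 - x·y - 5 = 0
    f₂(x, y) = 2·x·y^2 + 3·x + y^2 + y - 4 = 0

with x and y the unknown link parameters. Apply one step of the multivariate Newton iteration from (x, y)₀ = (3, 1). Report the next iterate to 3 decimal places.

(1.224, 0.725)

At (3, 1): F = (-38.000, 13.000).
Jacobian J = [[-6·x - y^2 - y, -2·x·y - x], [2·y^2 + 3, 4·x·y + 2·y + 1]].
At the point, J = [[-20.000, -9.000], [5.000, 15.000]] (det J = -255.000).
Solving J·Δ = −F gives Δ = (-1.776, -0.275).
Then the next iterate is (x, y)₁ = (1.224, 0.725).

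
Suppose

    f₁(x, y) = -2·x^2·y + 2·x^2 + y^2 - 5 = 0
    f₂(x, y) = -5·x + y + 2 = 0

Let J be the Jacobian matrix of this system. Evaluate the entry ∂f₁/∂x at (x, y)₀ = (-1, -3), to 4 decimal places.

-16.0000

∂f₁/∂x = -4·x·y + 4·x.
At (-1, -3) this is -16.0000.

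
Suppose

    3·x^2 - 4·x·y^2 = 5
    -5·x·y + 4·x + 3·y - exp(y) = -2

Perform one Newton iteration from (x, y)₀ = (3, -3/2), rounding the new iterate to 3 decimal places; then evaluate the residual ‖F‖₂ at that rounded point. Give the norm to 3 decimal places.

8.399

At (3, -3/2): F = (-5.000, 31.77687).
Jacobian J = [[6·x - 4·y^2, -8·x·y], [-5·y + 4, -5·x - exp(y) + 3]].
At the point, J = [[9.000, 36.000], [11.500, -12.22313]] (det J = -524.00817).
Solving J·Δ = −F gives Δ = (-2.066, 0.656).
Then the next iterate is (x, y)₁ = (0.934, -0.844).
Re-evaluating at (0.934, -0.844): F = (-5.04422, 6.71549), so ‖F‖₂ = 8.399.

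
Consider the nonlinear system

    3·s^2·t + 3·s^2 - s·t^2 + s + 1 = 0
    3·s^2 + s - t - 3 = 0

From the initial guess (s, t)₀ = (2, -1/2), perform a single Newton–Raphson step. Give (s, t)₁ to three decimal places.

At (2, -1/2): F = (8.500, 11.500).
Jacobian J = [[6·s·t + 6·s - t^2 + 1, 3·s^2 - 2·s·t], [6·s + 1, -1]].
At the point, J = [[6.750, 14.000], [13.000, -1.000]] (det J = -188.750).
Solving J·Δ = −F gives Δ = (-0.898, -0.174).
Then the next iterate is (s, t)₁ = (1.102, -0.674).

(1.102, -0.674)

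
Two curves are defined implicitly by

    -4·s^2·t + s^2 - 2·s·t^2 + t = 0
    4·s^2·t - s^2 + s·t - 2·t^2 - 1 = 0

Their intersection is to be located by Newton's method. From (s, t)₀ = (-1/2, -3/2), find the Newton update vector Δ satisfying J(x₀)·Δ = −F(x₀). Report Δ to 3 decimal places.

(-0.056, 1.047)

At (-1/2, -3/2): F = (2.500, -6.500).
Jacobian J = [[-8·s·t + 2·s - 2·t^2, -4·s^2 - 4·s·t + 1], [8·s·t - 2·s + t, 4·s^2 + s - 4·t]].
At the point, J = [[-11.500, -3.000], [5.500, 6.500]] (det J = -58.250).
Solving J·Δ = −F gives Δ = (-0.056, 1.047).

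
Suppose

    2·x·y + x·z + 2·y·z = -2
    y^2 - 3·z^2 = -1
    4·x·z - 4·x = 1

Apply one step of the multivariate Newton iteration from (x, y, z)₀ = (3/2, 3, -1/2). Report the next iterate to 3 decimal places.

At (3/2, 3, -1/2): F = (7.250, 9.250, -10.000).
Jacobian J = [[2·y + z, 2·x + 2·z, x + 2·y], [0, 2·y, -6·z], [4·z - 4, 0, 4·x]].
At the point, J = [[5.500, 2.000, 7.500], [0.000, 6.000, 3.000], [-6.000, 0.000, 6.000]] (det J = 432.000).
Solving J·Δ = −F gives Δ = (-1.250, -1.750, 0.417).
Then the next iterate is (x, y, z)₁ = (0.250, 1.250, -0.083).

(0.250, 1.250, -0.083)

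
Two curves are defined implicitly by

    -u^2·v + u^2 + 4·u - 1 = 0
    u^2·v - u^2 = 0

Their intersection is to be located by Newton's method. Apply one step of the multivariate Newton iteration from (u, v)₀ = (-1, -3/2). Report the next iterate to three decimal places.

(0.250, -5.250)

At (-1, -3/2): F = (-2.500, -2.500).
Jacobian J = [[-2·u·v + 2·u + 4, -u^2], [2·u·v - 2·u, u^2]].
At the point, J = [[-1.000, -1.000], [5.000, 1.000]] (det J = 4.000).
Solving J·Δ = −F gives Δ = (1.250, -3.750).
Then the next iterate is (u, v)₁ = (0.250, -5.250).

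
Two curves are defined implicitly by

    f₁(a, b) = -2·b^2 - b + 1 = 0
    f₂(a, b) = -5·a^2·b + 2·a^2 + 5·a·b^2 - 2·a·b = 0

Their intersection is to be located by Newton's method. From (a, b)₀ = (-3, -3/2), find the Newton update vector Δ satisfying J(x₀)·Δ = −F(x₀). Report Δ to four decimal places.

At (-3, -3/2): F = (-2.0000, 42.7500).
Jacobian J = [[0, -4·b - 1], [-10·a·b + 4·a + 5·b^2 - 2·b, -5·a^2 + 10·a·b - 2·a]].
At the point, J = [[0.0000, 5.0000], [-42.7500, 6.0000]] (det J = 213.7500).
Solving J·Δ = −F gives Δ = (1.0561, 0.4000).

(1.0561, 0.4000)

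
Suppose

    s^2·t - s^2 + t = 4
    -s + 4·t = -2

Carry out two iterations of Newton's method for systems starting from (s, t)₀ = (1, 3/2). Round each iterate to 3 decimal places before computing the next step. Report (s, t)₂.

(8.761, 1.690)

At (1, 3/2): F = (-2.000, 7.000).
Jacobian J = [[2·s·t - 2·s, s^2 + 1], [-1, 4]].
At the point, J = [[1.000, 2.000], [-1.000, 4.000]] (det J = 6.000).
Solving J·Δ = −F gives Δ = (3.667, -0.833).
Then the next iterate is (s, t)₁ = (4.667, 0.667).
Round to (4.667, 0.667) and repeat: F = (-10.58604, 0.001), J = [[-3.10822, 22.78089], [-1.000, 4.000]].
Δ = (4.094, 1.023), so (s, t)₂ = (8.761, 1.690).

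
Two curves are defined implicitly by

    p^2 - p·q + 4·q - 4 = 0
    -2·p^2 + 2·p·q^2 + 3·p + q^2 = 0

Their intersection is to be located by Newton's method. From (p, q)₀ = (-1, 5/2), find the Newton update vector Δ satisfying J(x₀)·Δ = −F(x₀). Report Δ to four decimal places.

At (-1, 5/2): F = (9.5000, -11.2500).
Jacobian J = [[2·p - q, -p + 4], [-4·p + 2·q^2 + 3, 4·p·q + 2·q]].
At the point, J = [[-4.5000, 5.0000], [19.5000, -5.0000]] (det J = -75.0000).
Solving J·Δ = −F gives Δ = (0.1167, -1.7950).

(0.1167, -1.7950)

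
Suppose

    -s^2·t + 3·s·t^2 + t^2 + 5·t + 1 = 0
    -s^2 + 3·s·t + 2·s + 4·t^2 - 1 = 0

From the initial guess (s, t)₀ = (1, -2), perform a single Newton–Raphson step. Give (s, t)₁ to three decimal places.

(1.011, -1.236)

At (1, -2): F = (9.000, 10.000).
Jacobian J = [[-2·s·t + 3·t^2, -s^2 + 6·s·t + 2·t + 5], [-2·s + 3·t + 2, 3·s + 8·t]].
At the point, J = [[16.000, -12.000], [-6.000, -13.000]] (det J = -280.000).
Solving J·Δ = −F gives Δ = (0.011, 0.764).
Then the next iterate is (s, t)₁ = (1.011, -1.236).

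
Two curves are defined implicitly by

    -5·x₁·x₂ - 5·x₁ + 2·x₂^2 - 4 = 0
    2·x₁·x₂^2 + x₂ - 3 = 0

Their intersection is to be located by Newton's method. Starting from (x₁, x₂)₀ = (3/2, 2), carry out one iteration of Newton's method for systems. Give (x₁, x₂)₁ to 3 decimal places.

(0.264, 1.915)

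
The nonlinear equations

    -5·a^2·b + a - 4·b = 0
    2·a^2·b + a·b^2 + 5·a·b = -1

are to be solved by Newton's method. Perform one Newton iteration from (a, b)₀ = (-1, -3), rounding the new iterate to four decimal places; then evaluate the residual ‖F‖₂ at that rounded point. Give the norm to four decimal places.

At (-1, -3): F = (26.0000, 1.0000).
Jacobian J = [[-10·a·b + 1, -5·a^2 - 4], [4·a·b + b^2 + 5·b, 2·a^2 + 2·a·b + 5·a]].
At the point, J = [[-29.0000, -9.0000], [6.0000, 3.0000]] (det J = -33.0000).
Solving J·Δ = −F gives Δ = (2.6364, -5.6061).
Then the next iterate is (a, b)₁ = (1.6364, -8.6061).
Re-evaluating at (1.6364, -8.6061): F = (151.288086, 5.693871), so ‖F‖₂ = 151.3952.

151.3952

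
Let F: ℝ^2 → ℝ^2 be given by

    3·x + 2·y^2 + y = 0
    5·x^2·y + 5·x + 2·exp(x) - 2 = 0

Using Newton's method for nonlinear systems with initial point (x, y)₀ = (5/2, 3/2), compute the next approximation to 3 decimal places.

(2.098, -0.256)

At (5/2, 3/2): F = (13.500, 81.73999).
Jacobian J = [[3, 4·y + 1], [10·x·y + 2·exp(x) + 5, 5·x^2]].
At the point, J = [[3.000, 7.000], [66.86499, 31.250]] (det J = -374.30492).
Solving J·Δ = −F gives Δ = (-0.402, -1.756).
Then the next iterate is (x, y)₁ = (2.098, -0.256).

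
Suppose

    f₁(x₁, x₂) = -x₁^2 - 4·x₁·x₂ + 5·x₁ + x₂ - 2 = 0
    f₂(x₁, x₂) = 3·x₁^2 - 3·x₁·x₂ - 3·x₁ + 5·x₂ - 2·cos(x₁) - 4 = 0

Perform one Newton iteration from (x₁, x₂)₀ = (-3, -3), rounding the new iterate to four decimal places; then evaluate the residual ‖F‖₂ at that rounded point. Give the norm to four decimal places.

16.8925

At (-3, -3): F = (-65.0000, -8.020015).
Jacobian J = [[-2·x₁ - 4·x₂ + 5, -4·x₁ + 1], [6·x₁ - 3·x₂ + 2·sin(x₁) - 3, -3·x₁ + 5]].
At the point, J = [[23.0000, 13.0000], [-12.282240, 14.0000]] (det J = 481.669120).
Solving J·Δ = −F gives Δ = (1.6728, 2.0404).
Then the next iterate is (x₁, x₂)₁ = (-1.3272, -0.9596).
Re-evaluating at (-1.3272, -0.9596): F = (-16.451384, -3.835153), so ‖F‖₂ = 16.8925.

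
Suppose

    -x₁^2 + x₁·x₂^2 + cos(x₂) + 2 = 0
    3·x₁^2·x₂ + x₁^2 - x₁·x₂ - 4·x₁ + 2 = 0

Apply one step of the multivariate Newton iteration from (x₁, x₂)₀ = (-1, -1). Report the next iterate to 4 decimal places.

(-0.3052, -1.9237)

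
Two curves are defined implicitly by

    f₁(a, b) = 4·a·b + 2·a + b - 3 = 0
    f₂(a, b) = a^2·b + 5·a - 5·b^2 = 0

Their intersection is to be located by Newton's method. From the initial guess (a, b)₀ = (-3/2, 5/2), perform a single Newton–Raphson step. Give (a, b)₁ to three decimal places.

At (-3/2, 5/2): F = (-18.500, -33.125).
Jacobian J = [[4·b + 2, 4·a + 1], [2·a·b + 5, a^2 - 10·b]].
At the point, J = [[12.000, -5.000], [-2.500, -22.750]] (det J = -285.500).
Solving J·Δ = −F gives Δ = (0.894, -1.554).
Then the next iterate is (a, b)₁ = (-0.606, 0.946).

(-0.606, 0.946)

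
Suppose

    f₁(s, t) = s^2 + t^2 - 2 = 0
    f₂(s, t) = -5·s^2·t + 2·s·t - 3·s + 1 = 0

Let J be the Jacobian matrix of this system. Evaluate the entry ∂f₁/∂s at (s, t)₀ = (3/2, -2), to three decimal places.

∂f₁/∂s = 2·s.
At (3/2, -2) this is 3.000.

3.000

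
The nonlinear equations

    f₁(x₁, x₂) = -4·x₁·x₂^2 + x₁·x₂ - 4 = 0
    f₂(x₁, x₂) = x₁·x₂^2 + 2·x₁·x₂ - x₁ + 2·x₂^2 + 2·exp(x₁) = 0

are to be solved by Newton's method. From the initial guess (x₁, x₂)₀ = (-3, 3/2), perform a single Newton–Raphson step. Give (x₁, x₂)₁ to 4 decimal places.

At (-3, 3/2): F = (18.5000, -8.150426).
Jacobian J = [[-4·x₂^2 + x₂, -8·x₁·x₂ + x₁], [x₂^2 + 2·x₂ + 2·exp(x₁) - 1, 2·x₁·x₂ + 2·x₁ + 4·x₂]].
At the point, J = [[-7.5000, 33.0000], [4.349574, -9.0000]] (det J = -76.035947).
Solving J·Δ = −F gives Δ = (1.3476, -0.2543).
Then the next iterate is (x₁, x₂)₁ = (-1.6524, 1.2457).

(-1.6524, 1.2457)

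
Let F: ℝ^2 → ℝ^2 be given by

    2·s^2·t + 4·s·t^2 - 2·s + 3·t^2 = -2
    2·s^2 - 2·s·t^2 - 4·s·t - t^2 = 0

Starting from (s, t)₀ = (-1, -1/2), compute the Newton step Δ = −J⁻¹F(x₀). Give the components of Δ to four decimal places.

At (-1, -1/2): F = (2.7500, 0.2500).
Jacobian J = [[4·s·t + 4·t^2 - 2, 2·s^2 + 8·s·t + 6·t], [4·s - 2·t^2 - 4·t, -4·s·t - 4·s - 2·t]].
At the point, J = [[1.0000, 3.0000], [-2.5000, 3.0000]] (det J = 10.5000).
Solving J·Δ = −F gives Δ = (-0.7143, -0.6786).

(-0.7143, -0.6786)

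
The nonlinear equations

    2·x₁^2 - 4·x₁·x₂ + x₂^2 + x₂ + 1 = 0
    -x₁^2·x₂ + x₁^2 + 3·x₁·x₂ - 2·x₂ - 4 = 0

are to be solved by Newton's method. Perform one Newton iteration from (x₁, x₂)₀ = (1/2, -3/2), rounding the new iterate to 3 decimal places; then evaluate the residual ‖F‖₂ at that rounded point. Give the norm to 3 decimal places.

At (1/2, -3/2): F = (5.250, -2.625).
Jacobian J = [[4·x₁ - 4·x₂, -4·x₁ + 2·x₂ + 1], [-2·x₁·x₂ + 2·x₁ + 3·x₂, -x₁^2 + 3·x₁ - 2]].
At the point, J = [[8.000, -4.000], [-2.000, -0.750]] (det J = -14.000).
Solving J·Δ = −F gives Δ = (-1.031, -0.750).
Then the next iterate is (x₁, x₂)₁ = (-0.531, -2.250).
Re-evaluating at (-0.531, -2.250): F = (-0.40258, 5.00062), so ‖F‖₂ = 5.017.

5.017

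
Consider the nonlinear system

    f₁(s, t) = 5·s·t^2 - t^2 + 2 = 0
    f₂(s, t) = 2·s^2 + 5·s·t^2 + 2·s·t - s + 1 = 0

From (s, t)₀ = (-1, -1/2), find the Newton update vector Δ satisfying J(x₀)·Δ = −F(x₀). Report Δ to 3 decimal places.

At (-1, -1/2): F = (0.500, 3.750).
Jacobian J = [[5·t^2, 10·s·t - 2·t], [4·s + 5·t^2 + 2·t - 1, 10·s·t + 2·s]].
At the point, J = [[1.250, 6.000], [-4.750, 3.000]] (det J = 32.250).
Solving J·Δ = −F gives Δ = (0.651, -0.219).

(0.651, -0.219)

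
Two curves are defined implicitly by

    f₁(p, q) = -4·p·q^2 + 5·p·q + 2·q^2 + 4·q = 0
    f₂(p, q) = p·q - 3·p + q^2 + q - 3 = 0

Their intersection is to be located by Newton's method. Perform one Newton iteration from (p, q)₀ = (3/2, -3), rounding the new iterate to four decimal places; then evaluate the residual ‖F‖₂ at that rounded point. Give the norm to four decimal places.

At (3/2, -3): F = (-70.5000, -6.0000).
Jacobian J = [[-4·q^2 + 5·q, -8·p·q + 5·p + 4·q + 4], [q - 3, p + 2·q + 1]].
At the point, J = [[-51.0000, 35.5000], [-6.0000, -3.5000]] (det J = 391.5000).
Solving J·Δ = −F gives Δ = (-1.1743, 0.2989).
Then the next iterate is (p, q)₁ = (0.3257, -2.7011).
Re-evaluating at (0.3257, -2.7011): F = (-10.116411, -0.262007), so ‖F‖₂ = 10.1198.

10.1198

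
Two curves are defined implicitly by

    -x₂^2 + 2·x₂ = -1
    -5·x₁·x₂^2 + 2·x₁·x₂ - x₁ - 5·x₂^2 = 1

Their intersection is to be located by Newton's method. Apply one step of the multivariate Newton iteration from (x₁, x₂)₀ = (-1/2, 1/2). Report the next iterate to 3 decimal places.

(3.100, -1.250)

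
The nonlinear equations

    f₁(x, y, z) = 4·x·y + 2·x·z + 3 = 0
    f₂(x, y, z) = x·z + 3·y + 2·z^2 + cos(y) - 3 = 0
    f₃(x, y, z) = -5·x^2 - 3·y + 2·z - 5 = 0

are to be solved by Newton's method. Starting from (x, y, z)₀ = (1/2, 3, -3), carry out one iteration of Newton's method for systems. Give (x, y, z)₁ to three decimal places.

At (1/2, 3, -3): F = (6.000, 21.51001, -21.250).
Jacobian J = [[4·y + 2·z, 4·x, 2·x], [z, -sin(y) + 3, x + 4·z], [-10·x, -3, 2]].
At the point, J = [[6.000, 2.000, 1.000], [-3.000, 2.85888, -11.500], [-5.000, -3.000, 2.000]] (det J = -22.39904).
Solving J·Δ = −F gives Δ = (10.100, -29.279, -8.043).
Then the next iterate is (x, y, z)₁ = (10.600, -26.279, -11.043).

(10.600, -26.279, -11.043)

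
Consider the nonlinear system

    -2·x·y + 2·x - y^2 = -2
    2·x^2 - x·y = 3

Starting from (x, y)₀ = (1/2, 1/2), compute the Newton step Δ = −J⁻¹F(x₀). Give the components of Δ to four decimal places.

(2.6500, 2.4500)

At (1/2, 1/2): F = (2.2500, -2.7500).
Jacobian J = [[-2·y + 2, -2·x - 2·y], [4·x - y, -x]].
At the point, J = [[1.0000, -2.0000], [1.5000, -0.5000]] (det J = 2.5000).
Solving J·Δ = −F gives Δ = (2.6500, 2.4500).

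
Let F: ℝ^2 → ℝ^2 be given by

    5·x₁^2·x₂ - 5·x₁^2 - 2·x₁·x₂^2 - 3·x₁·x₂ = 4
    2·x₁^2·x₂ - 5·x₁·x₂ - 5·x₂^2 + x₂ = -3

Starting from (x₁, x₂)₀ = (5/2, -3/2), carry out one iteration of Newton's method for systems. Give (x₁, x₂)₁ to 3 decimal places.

(1.180, -1.509)

At (5/2, -3/2): F = (-82.125, -9.750).
Jacobian J = [[10·x₁·x₂ - 10·x₁ - 2·x₂^2 - 3·x₂, 5·x₁^2 - 4·x₁·x₂ - 3·x₁], [4·x₁·x₂ - 5·x₂, 2·x₁^2 - 5·x₁ - 10·x₂ + 1]].
At the point, J = [[-62.500, 38.750], [-7.500, 16.000]] (det J = -709.375).
Solving J·Δ = −F gives Δ = (-1.320, -0.009).
Then the next iterate is (x₁, x₂)₁ = (1.180, -1.509).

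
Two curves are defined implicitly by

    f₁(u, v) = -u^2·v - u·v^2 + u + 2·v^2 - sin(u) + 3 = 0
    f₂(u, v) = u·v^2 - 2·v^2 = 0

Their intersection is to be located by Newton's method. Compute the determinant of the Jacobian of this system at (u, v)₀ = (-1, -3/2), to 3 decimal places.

J = [[-2·u·v - v^2 - cos(u) + 1, -u^2 - 2·u·v + 4·v], [v^2, 2·u·v - 4·v]].
At the point, J = [[-4.79030, -10.000], [2.250, 9.000]].
det J = -20.613.

-20.613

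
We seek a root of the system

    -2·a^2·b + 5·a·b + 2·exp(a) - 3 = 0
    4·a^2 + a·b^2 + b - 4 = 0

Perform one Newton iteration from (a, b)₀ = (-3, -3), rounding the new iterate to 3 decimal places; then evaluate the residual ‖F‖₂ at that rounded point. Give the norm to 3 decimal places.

27.333

At (-3, -3): F = (96.09957, 2.000).
Jacobian J = [[-4·a·b + 5·b + 2·exp(a), -2·a^2 + 5·a], [8·a + b^2, 2·a·b + 1]].
At the point, J = [[-50.90043, -33.000], [-15.000, 19.000]] (det J = -1462.10809).
Solving J·Δ = −F gives Δ = (1.294, 0.916).
Then the next iterate is (a, b)₁ = (-1.706, -2.084).
Re-evaluating at (-1.706, -2.084): F = (27.27040, -1.85151), so ‖F‖₂ = 27.333.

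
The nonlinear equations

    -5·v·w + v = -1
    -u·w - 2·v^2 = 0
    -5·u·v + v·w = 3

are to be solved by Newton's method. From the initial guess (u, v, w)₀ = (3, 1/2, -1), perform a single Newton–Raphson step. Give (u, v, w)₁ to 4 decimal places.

At (3, 1/2, -1): F = (4.0000, 2.5000, -11.0000).
Jacobian J = [[0, -5·w + 1, -5·v], [-w, -4·v, -u], [-5·v, -5·u + w, v]].
At the point, J = [[0.0000, 6.0000, -2.5000], [1.0000, -2.0000, -3.0000], [-2.5000, -16.0000, 0.5000]] (det J = 94.5000).
Solving J·Δ = −F gives Δ = (-1.5820, -0.4220, 0.5873).
Then the next iterate is (u, v, w)₁ = (1.4180, 0.0780, -0.4127).

(1.4180, 0.0780, -0.4127)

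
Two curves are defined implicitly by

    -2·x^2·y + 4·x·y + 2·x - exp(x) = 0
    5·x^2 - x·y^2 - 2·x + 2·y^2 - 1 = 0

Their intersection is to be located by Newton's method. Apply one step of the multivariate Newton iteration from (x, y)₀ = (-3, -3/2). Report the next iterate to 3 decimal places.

At (-3, -3/2): F = (38.95021, 61.250).
Jacobian J = [[-4·x·y + 4·y - exp(x) + 2, -2·x^2 + 4·x], [10·x - y^2 - 2, -2·x·y + 4·y]].
At the point, J = [[-22.04979, -30.000], [-34.250, -15.000]] (det J = -696.75319).
Solving J·Δ = −F gives Δ = (1.799, -0.024).
Then the next iterate is (x, y)₁ = (-1.201, -1.524).

(-1.201, -1.524)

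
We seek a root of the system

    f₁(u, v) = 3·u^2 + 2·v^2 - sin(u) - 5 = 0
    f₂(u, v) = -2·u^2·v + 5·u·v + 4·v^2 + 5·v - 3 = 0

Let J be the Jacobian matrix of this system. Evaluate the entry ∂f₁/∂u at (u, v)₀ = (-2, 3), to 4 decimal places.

-11.5839

∂f₁/∂u = 6·u - cos(u).
At (-2, 3) this is -11.5839.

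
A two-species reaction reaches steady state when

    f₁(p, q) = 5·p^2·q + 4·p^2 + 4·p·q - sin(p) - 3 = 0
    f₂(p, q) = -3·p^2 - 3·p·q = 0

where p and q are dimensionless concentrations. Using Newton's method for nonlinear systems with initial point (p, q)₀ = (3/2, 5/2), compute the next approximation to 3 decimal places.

At (3/2, 5/2): F = (48.12751, -18.000).
Jacobian J = [[10·p·q + 8·p + 4·q - cos(p), 5·p^2 + 4·p], [-6·p - 3·q, -3·p]].
At the point, J = [[59.42926, 17.250], [-16.500, -4.500]] (det J = 17.19332).
Solving J·Δ = −F gives Δ = (-5.463, 16.031).
Then the next iterate is (p, q)₁ = (-3.963, 18.531).

(-3.963, 18.531)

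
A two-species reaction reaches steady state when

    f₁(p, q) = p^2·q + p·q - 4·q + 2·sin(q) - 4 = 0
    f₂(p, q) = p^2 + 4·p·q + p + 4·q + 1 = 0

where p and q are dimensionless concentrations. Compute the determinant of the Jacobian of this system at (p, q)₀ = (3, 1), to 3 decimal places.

J = [[2·p·q + q, p^2 + p + 2·cos(q) - 4], [2·p + 4·q + 1, 4·p + 4]].
At the point, J = [[7.000, 9.08060], [11.000, 16.000]].
det J = 12.113.

12.113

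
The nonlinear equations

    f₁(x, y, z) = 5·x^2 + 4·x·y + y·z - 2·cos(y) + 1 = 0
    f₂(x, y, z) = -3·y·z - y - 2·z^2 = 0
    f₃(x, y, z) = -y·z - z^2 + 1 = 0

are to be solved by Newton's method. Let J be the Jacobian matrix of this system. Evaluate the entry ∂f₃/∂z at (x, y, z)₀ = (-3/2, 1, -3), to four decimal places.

5.0000

∂f₃/∂z = -y - 2·z.
At (-3/2, 1, -3) this is 5.0000.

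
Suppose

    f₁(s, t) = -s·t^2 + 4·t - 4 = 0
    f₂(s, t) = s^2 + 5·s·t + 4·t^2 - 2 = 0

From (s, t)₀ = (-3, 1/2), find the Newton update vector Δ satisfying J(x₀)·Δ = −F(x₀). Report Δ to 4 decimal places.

At (-3, 1/2): F = (-1.2500, 0.5000).
Jacobian J = [[-t^2, -2·s·t + 4], [2·s + 5·t, 5·s + 8·t]].
At the point, J = [[-0.2500, 7.0000], [-3.5000, -11.0000]] (det J = 27.2500).
Solving J·Δ = −F gives Δ = (-0.3761, 0.1651).

(-0.3761, 0.1651)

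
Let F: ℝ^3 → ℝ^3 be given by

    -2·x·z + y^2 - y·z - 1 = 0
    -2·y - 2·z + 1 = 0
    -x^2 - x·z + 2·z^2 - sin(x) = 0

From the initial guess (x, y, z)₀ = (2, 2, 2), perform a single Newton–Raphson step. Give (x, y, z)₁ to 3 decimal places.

(0.496, -0.252, 0.752)

At (2, 2, 2): F = (-9.000, -7.000, -0.90930).
Jacobian J = [[-2·z, 2·y - z, -2·x - y], [0, -2, -2], [-2·x - z - cos(x), 0, -x + 4·z]].
At the point, J = [[-4.000, 2.000, -6.000], [0.000, -2.000, -2.000], [-5.58385, 0.000, 6.000]] (det J = 137.34165).
Solving J·Δ = −F gives Δ = (-1.504, -2.252, -1.248).
Then the next iterate is (x, y, z)₁ = (0.496, -0.252, 0.752).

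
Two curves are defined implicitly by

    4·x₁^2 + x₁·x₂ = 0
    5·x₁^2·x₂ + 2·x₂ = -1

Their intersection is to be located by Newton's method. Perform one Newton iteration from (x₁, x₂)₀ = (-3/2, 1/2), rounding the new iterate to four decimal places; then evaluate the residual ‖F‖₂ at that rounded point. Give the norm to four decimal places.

3.3797

At (-3/2, 1/2): F = (8.2500, 7.6250).
Jacobian J = [[8·x₁ + x₂, x₁], [10·x₁·x₂, 5·x₁^2 + 2]].
At the point, J = [[-11.5000, -1.5000], [-7.5000, 13.2500]] (det J = -163.6250).
Solving J·Δ = −F gives Δ = (0.7380, -0.1578).
Then the next iterate is (x₁, x₂)₁ = (-0.7620, 0.3422).
Re-evaluating at (-0.7620, 0.3422): F = (2.061820, 2.677882), so ‖F‖₂ = 3.3797.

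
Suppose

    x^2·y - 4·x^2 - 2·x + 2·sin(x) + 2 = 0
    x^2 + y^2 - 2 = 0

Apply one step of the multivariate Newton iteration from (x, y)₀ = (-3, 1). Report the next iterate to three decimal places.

(-1.652, 1.043)

At (-3, 1): F = (-19.28224, 8.000).
Jacobian J = [[2·x·y - 8·x + 2·cos(x) - 2, x^2], [2·x, 2·y]].
At the point, J = [[14.02002, 9.000], [-6.000, 2.000]] (det J = 82.04003).
Solving J·Δ = −F gives Δ = (1.348, 0.043).
Then the next iterate is (x, y)₁ = (-1.652, 1.043).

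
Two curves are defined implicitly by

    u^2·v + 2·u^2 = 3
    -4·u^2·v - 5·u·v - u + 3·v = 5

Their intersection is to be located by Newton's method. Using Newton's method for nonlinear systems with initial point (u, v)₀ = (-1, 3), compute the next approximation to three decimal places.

(-1.000, 1.000)

At (-1, 3): F = (2.000, 8.000).
Jacobian J = [[2·u·v + 4·u, u^2], [-8·u·v - 5·v - 1, -4·u^2 - 5·u + 3]].
At the point, J = [[-10.000, 1.000], [8.000, 4.000]] (det J = -48.000).
Solving J·Δ = −F gives Δ = (0.000, -2.000).
Then the next iterate is (u, v)₁ = (-1.000, 1.000).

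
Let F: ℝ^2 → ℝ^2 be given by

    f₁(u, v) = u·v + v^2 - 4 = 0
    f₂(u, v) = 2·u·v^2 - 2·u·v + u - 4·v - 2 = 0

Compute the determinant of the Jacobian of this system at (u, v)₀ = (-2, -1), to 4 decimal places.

12.0000

J = [[v, u + 2·v], [2·v^2 - 2·v + 1, 4·u·v - 2·u - 4]].
At the point, J = [[-1.0000, -4.0000], [5.0000, 8.0000]].
det J = 12.0000.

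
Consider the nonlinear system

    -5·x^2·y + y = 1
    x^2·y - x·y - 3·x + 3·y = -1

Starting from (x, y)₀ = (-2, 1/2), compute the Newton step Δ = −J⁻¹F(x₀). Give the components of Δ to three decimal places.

(8.552, 3.948)

At (-2, 1/2): F = (-10.500, 11.500).
Jacobian J = [[-10·x·y, -5·x^2 + 1], [2·x·y - y - 3, x^2 - x + 3]].
At the point, J = [[10.000, -19.000], [-5.500, 9.000]] (det J = -14.500).
Solving J·Δ = −F gives Δ = (8.552, 3.948).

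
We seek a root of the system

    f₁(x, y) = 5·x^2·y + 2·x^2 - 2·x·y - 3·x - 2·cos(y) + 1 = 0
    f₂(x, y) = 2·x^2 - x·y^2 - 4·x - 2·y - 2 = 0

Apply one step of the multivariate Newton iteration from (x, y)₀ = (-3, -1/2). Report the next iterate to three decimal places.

At (-3, -1/2): F = (0.74483, 29.750).
Jacobian J = [[10·x·y + 4·x - 2·y - 3, 5·x^2 - 2·x + 2·sin(y)], [4·x - y^2 - 4, -2·x·y - 2]].
At the point, J = [[1.000, 50.04115], [-16.250, -5.000]] (det J = 808.16867).
Solving J·Δ = −F gives Δ = (1.847, -0.052).
Then the next iterate is (x, y)₁ = (-1.153, -0.552).

(-1.153, -0.552)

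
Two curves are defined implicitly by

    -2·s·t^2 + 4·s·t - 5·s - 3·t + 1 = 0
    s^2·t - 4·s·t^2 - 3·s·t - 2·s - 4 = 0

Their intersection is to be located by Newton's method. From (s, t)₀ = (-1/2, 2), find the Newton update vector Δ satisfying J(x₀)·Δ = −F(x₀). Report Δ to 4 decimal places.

(-0.2124, -1.4381)

At (-1/2, 2): F = (-2.5000, 8.5000).
Jacobian J = [[-2·t^2 + 4·t - 5, -4·s·t + 4·s - 3], [2·s·t - 4·t^2 - 3·t - 2, s^2 - 8·s·t - 3·s]].
At the point, J = [[-5.0000, -1.0000], [-26.0000, 9.7500]] (det J = -74.7500).
Solving J·Δ = −F gives Δ = (-0.2124, -1.4381).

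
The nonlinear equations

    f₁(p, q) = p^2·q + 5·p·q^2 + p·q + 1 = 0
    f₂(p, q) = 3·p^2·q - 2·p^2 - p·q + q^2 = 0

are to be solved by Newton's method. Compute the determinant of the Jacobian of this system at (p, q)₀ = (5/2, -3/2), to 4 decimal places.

-861.4375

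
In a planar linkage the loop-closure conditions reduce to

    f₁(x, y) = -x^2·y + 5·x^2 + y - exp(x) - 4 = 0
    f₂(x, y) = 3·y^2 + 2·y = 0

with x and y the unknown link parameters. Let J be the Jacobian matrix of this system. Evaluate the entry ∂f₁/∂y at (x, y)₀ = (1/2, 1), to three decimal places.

0.750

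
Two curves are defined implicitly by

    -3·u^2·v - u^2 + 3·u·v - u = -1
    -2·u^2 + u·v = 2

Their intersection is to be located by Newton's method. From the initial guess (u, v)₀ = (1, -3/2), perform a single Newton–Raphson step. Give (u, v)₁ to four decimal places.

(1.6667, 7.6667)

At (1, -3/2): F = (-1.0000, -5.5000).
Jacobian J = [[-6·u·v - 2·u + 3·v - 1, -3·u^2 + 3·u], [-4·u + v, u]].
At the point, J = [[1.5000, 0.0000], [-5.5000, 1.0000]] (det J = 1.5000).
Solving J·Δ = −F gives Δ = (0.6667, 9.1667).
Then the next iterate is (u, v)₁ = (1.6667, 7.6667).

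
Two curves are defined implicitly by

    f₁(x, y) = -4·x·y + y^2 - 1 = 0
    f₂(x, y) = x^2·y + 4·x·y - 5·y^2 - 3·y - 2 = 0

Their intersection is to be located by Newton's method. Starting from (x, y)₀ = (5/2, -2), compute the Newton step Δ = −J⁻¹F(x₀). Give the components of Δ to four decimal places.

(-6.1250, -1.8571)

At (5/2, -2): F = (23.0000, -48.5000).
Jacobian J = [[-4·y, -4·x + 2·y], [2·x·y + 4·y, x^2 + 4·x - 10·y - 3]].
At the point, J = [[8.0000, -14.0000], [-18.0000, 33.2500]] (det J = 14.0000).
Solving J·Δ = −F gives Δ = (-6.1250, -1.8571).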